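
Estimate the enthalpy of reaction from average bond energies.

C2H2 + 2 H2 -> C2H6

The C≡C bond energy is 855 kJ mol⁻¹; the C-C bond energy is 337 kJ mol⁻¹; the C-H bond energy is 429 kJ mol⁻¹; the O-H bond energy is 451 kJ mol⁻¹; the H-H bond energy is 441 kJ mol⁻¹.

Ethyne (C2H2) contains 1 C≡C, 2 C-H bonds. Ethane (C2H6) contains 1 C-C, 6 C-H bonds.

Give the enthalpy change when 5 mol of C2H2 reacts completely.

Bonds broken (reactants):
  C≡C: 1 × 855 = 855
  C-H: 2 × 429 = 858
  H-H: 2 × 441 = 882
  Σ(broken) = 2595 kJ
Bonds formed (products):
  C-C: 1 × 337 = 337
  C-H: 6 × 429 = 2574
  Σ(formed) = 2911 kJ
ΔH = Σ(broken) − Σ(formed) = 2595 − 2911 = −316 kJ
For 5× the reaction as written: 5 × (−316) = −1580 kJ

ΔH = −1580 kJ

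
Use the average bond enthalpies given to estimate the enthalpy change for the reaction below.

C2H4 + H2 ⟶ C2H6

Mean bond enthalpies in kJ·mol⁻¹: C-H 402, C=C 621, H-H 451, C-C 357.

Bonds broken (reactants):
  C-H: 4 × 402 = 1608
  C=C: 1 × 621 = 621
  H-H: 1 × 451 = 451
  Σ(broken) = 2680 kJ
Bonds formed (products):
  C-C: 1 × 357 = 357
  C-H: 6 × 402 = 2412
  Σ(formed) = 2769 kJ
ΔH = Σ(broken) − Σ(formed) = 2680 − 2769 = −89 kJ

ΔH ≈ −89 kJ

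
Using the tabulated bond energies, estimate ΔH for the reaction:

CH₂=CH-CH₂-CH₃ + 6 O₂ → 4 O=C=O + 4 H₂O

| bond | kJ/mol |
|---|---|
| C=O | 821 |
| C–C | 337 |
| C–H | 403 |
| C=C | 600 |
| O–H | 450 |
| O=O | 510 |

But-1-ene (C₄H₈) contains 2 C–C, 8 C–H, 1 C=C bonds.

Bonds broken (reactants):
  C–C: 2 × 337 = 674
  C–H: 8 × 403 = 3224
  C=C: 1 × 600 = 600
  O=O: 6 × 510 = 3060
  Σ(broken) = 7558 kJ
Bonds formed (products):
  C=O: 8 × 821 = 6568
  O–H: 8 × 450 = 3600
  Σ(formed) = 10168 kJ
ΔH = Σ(broken) − Σ(formed) = 7558 − 10168 = −2610 kJ

ΔH ≈ −2610 kJ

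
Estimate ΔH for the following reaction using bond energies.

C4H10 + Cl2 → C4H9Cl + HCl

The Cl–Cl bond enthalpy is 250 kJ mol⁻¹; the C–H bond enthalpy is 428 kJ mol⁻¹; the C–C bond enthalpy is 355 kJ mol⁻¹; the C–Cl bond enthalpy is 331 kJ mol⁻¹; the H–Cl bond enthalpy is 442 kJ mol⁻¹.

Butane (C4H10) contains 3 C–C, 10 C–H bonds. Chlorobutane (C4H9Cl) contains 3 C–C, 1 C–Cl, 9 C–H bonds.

Bonds broken (reactants):
  C–C: 3 × 355 = 1065
  C–H: 10 × 428 = 4280
  Cl–Cl: 1 × 250 = 250
  Σ(broken) = 5595 kJ
Bonds formed (products):
  C–C: 3 × 355 = 1065
  C–Cl: 1 × 331 = 331
  C–H: 9 × 428 = 3852
  H–Cl: 1 × 442 = 442
  Σ(formed) = 5690 kJ
ΔH = Σ(broken) − Σ(formed) = 5595 − 5690 = −95 kJ

ΔH ≈ −95 kJ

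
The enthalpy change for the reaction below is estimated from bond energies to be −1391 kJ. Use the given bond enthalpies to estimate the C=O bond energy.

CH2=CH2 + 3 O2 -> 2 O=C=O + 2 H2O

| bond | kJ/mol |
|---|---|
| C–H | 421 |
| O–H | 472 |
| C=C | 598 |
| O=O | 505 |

Let D be the C=O bond energy.
Σ(broken) = 4×421 + 1×598 + 3×505 = 3797
Σ(formed) = 4×D + 4×472 = 1888 + 4D
ΔH = Σ(broken) − Σ(formed) = (3797) − (1888 + 4D) = +1909 − 4D
Setting this equal to −1391 kJ gives 4D = 3300, so D = 825 kJ/mol.

D(C=O) ≈ 825 kJ/mol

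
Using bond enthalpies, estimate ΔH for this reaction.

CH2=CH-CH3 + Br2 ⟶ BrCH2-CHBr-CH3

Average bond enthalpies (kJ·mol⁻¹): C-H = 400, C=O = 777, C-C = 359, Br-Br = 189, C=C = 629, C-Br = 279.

ΔH ≈ −99 kJ

Bonds broken (reactants):
  Br-Br: 1 × 189 = 189
  C-C: 1 × 359 = 359
  C-H: 6 × 400 = 2400
  C=C: 1 × 629 = 629
  Σ(broken) = 3577 kJ
Bonds formed (products):
  C-Br: 2 × 279 = 558
  C-C: 2 × 359 = 718
  C-H: 6 × 400 = 2400
  Σ(formed) = 3676 kJ
ΔH = Σ(broken) − Σ(formed) = 3577 − 3676 = −99 kJ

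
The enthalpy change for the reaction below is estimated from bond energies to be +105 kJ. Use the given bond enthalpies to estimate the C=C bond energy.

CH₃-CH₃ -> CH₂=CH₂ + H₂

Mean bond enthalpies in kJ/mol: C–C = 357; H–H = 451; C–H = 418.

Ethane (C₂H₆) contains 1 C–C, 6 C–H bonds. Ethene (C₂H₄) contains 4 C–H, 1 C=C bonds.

D(C=C) ≈ 637 kJ/mol

Let D be the C=C bond energy.
Σ(broken) = 1×357 + 6×418 = 2865
Σ(formed) = 4×418 + 1×D + 1×451 = 2123 + D
ΔH = Σ(broken) − Σ(formed) = (2865) − (2123 + D) = +742 − D
Setting this equal to +105 kJ gives D = 637 kJ/mol.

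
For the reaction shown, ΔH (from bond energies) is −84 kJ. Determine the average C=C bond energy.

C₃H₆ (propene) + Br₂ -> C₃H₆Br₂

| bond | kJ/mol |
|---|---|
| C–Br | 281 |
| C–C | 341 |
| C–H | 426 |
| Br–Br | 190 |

D(C=C) ≈ 629 kJ/mol

Let D be the C=C bond energy.
Σ(broken) = 1×190 + 1×341 + 6×426 + 1×D = 3087 + D
Σ(formed) = 2×281 + 2×341 + 6×426 = 3800
ΔH = Σ(broken) − Σ(formed) = (3087 + D) − (3800) = −713 + D
Setting this equal to −84 kJ gives D = 629 kJ/mol.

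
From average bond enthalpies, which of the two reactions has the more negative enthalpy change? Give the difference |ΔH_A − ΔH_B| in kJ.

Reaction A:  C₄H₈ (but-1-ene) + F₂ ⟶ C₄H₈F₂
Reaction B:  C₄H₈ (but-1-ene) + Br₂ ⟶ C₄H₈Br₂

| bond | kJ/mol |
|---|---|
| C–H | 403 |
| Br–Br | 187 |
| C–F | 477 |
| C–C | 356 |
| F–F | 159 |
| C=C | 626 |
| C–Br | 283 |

Reaction A, by 416 kJ

Reaction A:
  Bonds broken (reactants):
    C–C: 2 × 356 = 712
    C–H: 8 × 403 = 3224
    C=C: 1 × 626 = 626
    F–F: 1 × 159 = 159
    Σ(broken) = 4721 kJ
  Bonds formed (products):
    C–C: 3 × 356 = 1068
    C–F: 2 × 477 = 954
    C–H: 8 × 403 = 3224
    Σ(formed) = 5246 kJ
  ΔH_A = 4721 − 5246 = −525 kJ
Reaction B:
  Bonds broken (reactants):
    Br–Br: 1 × 187 = 187
    C–C: 2 × 356 = 712
    C–H: 8 × 403 = 3224
    C=C: 1 × 626 = 626
    Σ(broken) = 4749 kJ
  Bonds formed (products):
    C–Br: 2 × 283 = 566
    C–C: 3 × 356 = 1068
    C–H: 8 × 403 = 3224
    Σ(formed) = 4858 kJ
  ΔH_B = 4749 − 4858 = −109 kJ
ΔH_A − ΔH_B = −416 kJ, so reaction A has the more negative ΔH; |ΔH_A − ΔH_B| = 416 kJ.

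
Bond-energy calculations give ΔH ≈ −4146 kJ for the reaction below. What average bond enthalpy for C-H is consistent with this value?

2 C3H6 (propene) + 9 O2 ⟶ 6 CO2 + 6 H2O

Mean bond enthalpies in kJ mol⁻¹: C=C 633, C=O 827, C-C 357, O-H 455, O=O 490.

Let D be the C-H bond energy.
Σ(broken) = 2×357 + 12×D + 2×633 + 9×490 = 6390 + 12D
Σ(formed) = 12×827 + 12×455 = 15384
ΔH = Σ(broken) − Σ(formed) = (6390 + 12D) − (15384) = −8994 + 12D
Setting this equal to −4146 kJ gives 12D = 4848, so D = 404 kJ/mol.

D(C-H) ≈ 404 kJ/mol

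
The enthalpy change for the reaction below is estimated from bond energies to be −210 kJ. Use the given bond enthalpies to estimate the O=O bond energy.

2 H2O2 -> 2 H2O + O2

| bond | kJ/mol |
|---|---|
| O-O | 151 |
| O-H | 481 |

Let D be the O=O bond energy.
Σ(broken) = 4×481 + 2×151 = 2226
Σ(formed) = 4×481 + 1×D = 1924 + D
ΔH = Σ(broken) − Σ(formed) = (2226) − (1924 + D) = +302 − D
Setting this equal to −210 kJ gives D = 512 kJ/mol.

D(O=O) ≈ 512 kJ/mol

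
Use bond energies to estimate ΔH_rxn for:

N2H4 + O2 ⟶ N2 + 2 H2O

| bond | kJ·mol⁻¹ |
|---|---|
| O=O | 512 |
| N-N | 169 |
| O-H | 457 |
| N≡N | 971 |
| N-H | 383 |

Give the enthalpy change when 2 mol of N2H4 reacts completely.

Bonds broken (reactants):
  N-H: 4 × 383 = 1532
  N-N: 1 × 169 = 169
  O=O: 1 × 512 = 512
  Σ(broken) = 2213 kJ
Bonds formed (products):
  N≡N: 1 × 971 = 971
  O-H: 4 × 457 = 1828
  Σ(formed) = 2799 kJ
ΔH = Σ(broken) − Σ(formed) = 2213 − 2799 = −586 kJ
For 2× the reaction as written: 2 × (−586) = −1172 kJ

ΔH = −1172 kJ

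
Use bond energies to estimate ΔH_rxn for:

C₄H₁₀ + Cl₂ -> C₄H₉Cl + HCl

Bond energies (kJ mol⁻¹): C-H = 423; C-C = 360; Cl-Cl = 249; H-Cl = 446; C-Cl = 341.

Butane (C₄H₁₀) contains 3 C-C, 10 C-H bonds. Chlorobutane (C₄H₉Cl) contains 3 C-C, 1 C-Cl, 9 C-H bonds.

ΔH ≈ −115 kJ

Bonds broken (reactants):
  C-C: 3 × 360 = 1080
  C-H: 10 × 423 = 4230
  Cl-Cl: 1 × 249 = 249
  Σ(broken) = 5559 kJ
Bonds formed (products):
  C-C: 3 × 360 = 1080
  C-Cl: 1 × 341 = 341
  C-H: 9 × 423 = 3807
  H-Cl: 1 × 446 = 446
  Σ(formed) = 5674 kJ
ΔH = Σ(broken) − Σ(formed) = 5559 − 5674 = −115 kJ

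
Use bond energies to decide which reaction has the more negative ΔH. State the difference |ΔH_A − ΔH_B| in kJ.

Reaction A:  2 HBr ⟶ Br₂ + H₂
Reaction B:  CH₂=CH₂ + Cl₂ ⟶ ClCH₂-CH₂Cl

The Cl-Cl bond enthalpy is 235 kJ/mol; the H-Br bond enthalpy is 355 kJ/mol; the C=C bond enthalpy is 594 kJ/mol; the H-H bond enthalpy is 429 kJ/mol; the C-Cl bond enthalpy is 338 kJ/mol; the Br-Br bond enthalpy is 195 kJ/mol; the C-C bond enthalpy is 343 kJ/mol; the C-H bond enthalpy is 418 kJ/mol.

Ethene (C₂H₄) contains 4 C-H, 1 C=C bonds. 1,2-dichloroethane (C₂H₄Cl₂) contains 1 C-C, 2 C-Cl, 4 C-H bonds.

Reaction A:
  Bonds broken (reactants):
    H-Br: 2 × 355 = 710
    Σ(broken) = 710 kJ
  Bonds formed (products):
    Br-Br: 1 × 195 = 195
    H-H: 1 × 429 = 429
    Σ(formed) = 624 kJ
  ΔH_A = 710 − 624 = +86 kJ
Reaction B:
  Bonds broken (reactants):
    C-H: 4 × 418 = 1672
    C=C: 1 × 594 = 594
    Cl-Cl: 1 × 235 = 235
    Σ(broken) = 2501 kJ
  Bonds formed (products):
    C-C: 1 × 343 = 343
    C-Cl: 2 × 338 = 676
    C-H: 4 × 418 = 1672
    Σ(formed) = 2691 kJ
  ΔH_B = 2501 − 2691 = −190 kJ
ΔH_A − ΔH_B = +276 kJ, so reaction B has the more negative ΔH; |ΔH_A − ΔH_B| = 276 kJ.

Reaction B, by 276 kJ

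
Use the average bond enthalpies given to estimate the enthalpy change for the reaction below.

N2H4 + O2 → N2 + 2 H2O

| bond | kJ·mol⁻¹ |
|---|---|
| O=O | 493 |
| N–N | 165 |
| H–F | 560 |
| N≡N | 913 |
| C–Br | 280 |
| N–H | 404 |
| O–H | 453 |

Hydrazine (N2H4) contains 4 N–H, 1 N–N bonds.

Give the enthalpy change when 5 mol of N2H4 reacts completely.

Bonds broken (reactants):
  N–H: 4 × 404 = 1616
  N–N: 1 × 165 = 165
  O=O: 1 × 493 = 493
  Σ(broken) = 2274 kJ
Bonds formed (products):
  N≡N: 1 × 913 = 913
  O–H: 4 × 453 = 1812
  Σ(formed) = 2725 kJ
ΔH = Σ(broken) − Σ(formed) = 2274 − 2725 = −451 kJ
For 5× the reaction as written: 5 × (−451) = −2255 kJ

ΔH = −2255 kJ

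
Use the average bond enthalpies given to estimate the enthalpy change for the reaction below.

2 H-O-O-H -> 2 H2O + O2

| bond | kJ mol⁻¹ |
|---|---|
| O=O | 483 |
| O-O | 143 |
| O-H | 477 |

Bonds broken (reactants):
  O-H: 4 × 477 = 1908
  O-O: 2 × 143 = 286
  Σ(broken) = 2194 kJ
Bonds formed (products):
  O-H: 4 × 477 = 1908
  O=O: 1 × 483 = 483
  Σ(formed) = 2391 kJ
ΔH = Σ(broken) − Σ(formed) = 2194 − 2391 = −197 kJ

ΔH ≈ −197 kJ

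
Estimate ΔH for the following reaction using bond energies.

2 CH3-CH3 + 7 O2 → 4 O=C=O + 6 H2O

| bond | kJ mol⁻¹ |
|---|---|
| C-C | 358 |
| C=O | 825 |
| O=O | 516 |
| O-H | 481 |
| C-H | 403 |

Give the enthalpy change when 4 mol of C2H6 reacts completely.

ΔH = −6416 kJ

Bonds broken (reactants):
  C-C: 2 × 358 = 716
  C-H: 12 × 403 = 4836
  O=O: 7 × 516 = 3612
  Σ(broken) = 9164 kJ
Bonds formed (products):
  C=O: 8 × 825 = 6600
  O-H: 12 × 481 = 5772
  Σ(formed) = 12372 kJ
ΔH = Σ(broken) − Σ(formed) = 9164 − 12372 = −3208 kJ
For 2× the reaction as written: 2 × (−3208) = −6416 kJ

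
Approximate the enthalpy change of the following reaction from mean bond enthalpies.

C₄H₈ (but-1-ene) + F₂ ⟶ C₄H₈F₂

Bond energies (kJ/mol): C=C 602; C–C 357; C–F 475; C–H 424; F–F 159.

ΔH ≈ −546 kJ

Bonds broken (reactants):
  C–C: 2 × 357 = 714
  C–H: 8 × 424 = 3392
  C=C: 1 × 602 = 602
  F–F: 1 × 159 = 159
  Σ(broken) = 4867 kJ
Bonds formed (products):
  C–C: 3 × 357 = 1071
  C–F: 2 × 475 = 950
  C–H: 8 × 424 = 3392
  Σ(formed) = 5413 kJ
ΔH = Σ(broken) − Σ(formed) = 4867 − 5413 = −546 kJ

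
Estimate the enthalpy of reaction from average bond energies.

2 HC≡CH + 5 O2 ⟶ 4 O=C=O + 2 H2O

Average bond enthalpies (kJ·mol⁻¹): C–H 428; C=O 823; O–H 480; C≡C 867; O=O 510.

Bonds broken (reactants):
  C≡C: 2 × 867 = 1734
  C–H: 4 × 428 = 1712
  O=O: 5 × 510 = 2550
  Σ(broken) = 5996 kJ
Bonds formed (products):
  C=O: 8 × 823 = 6584
  O–H: 4 × 480 = 1920
  Σ(formed) = 8504 kJ
ΔH = Σ(broken) − Σ(formed) = 5996 − 8504 = −2508 kJ

ΔH ≈ −2508 kJ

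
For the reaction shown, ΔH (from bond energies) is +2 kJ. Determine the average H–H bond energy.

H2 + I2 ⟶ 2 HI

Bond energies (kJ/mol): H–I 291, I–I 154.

D(H–H) ≈ 430 kJ/mol

Let D be the H–H bond energy.
Σ(broken) = 1×D + 1×154 = 154 + D
Σ(formed) = 2×291 = 582
ΔH = Σ(broken) − Σ(formed) = (154 + D) − (582) = −428 + D
Setting this equal to +2 kJ gives D = 430 kJ/mol.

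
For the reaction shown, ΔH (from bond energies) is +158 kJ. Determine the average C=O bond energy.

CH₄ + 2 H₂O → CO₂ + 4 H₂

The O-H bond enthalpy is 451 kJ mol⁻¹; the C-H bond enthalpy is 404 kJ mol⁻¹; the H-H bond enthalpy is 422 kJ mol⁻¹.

D(C=O) ≈ 787 kJ/mol

Let D be the C=O bond energy.
Σ(broken) = 4×404 + 4×451 = 3420
Σ(formed) = 2×D + 4×422 = 1688 + 2D
ΔH = Σ(broken) − Σ(formed) = (3420) − (1688 + 2D) = +1732 − 2D
Setting this equal to +158 kJ gives 2D = 1574, so D = 787 kJ/mol.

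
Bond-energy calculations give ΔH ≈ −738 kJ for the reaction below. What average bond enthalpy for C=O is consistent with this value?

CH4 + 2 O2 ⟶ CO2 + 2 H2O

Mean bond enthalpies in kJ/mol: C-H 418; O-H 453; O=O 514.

Let D be the C=O bond energy.
Σ(broken) = 4×418 + 2×514 = 2700
Σ(formed) = 2×D + 4×453 = 1812 + 2D
ΔH = Σ(broken) − Σ(formed) = (2700) − (1812 + 2D) = +888 − 2D
Setting this equal to −738 kJ gives 2D = 1626, so D = 813 kJ/mol.

D(C=O) ≈ 813 kJ/mol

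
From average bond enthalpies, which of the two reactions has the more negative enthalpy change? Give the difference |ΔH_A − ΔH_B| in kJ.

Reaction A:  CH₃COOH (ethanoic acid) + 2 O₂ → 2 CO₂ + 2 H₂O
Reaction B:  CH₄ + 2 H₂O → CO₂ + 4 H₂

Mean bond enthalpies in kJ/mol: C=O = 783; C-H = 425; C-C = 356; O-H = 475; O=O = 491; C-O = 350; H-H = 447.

Reaction A:
  Bonds broken (reactants):
    C-C: 1 × 356 = 356
    C-H: 3 × 425 = 1275
    C-O: 1 × 350 = 350
    C=O: 1 × 783 = 783
    O-H: 1 × 475 = 475
    O=O: 2 × 491 = 982
    Σ(broken) = 4221 kJ
  Bonds formed (products):
    C=O: 4 × 783 = 3132
    O-H: 4 × 475 = 1900
    Σ(formed) = 5032 kJ
  ΔH_A = 4221 − 5032 = −811 kJ
Reaction B:
  Bonds broken (reactants):
    C-H: 4 × 425 = 1700
    O-H: 4 × 475 = 1900
    Σ(broken) = 3600 kJ
  Bonds formed (products):
    C=O: 2 × 783 = 1566
    H-H: 4 × 447 = 1788
    Σ(formed) = 3354 kJ
  ΔH_B = 3600 − 3354 = +246 kJ
ΔH_A − ΔH_B = −1057 kJ, so reaction A has the more negative ΔH; |ΔH_A − ΔH_B| = 1057 kJ.

Reaction A, by 1057 kJ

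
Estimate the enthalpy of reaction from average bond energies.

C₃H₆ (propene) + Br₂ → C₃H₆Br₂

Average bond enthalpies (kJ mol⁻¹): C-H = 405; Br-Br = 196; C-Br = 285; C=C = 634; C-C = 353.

ΔH ≈ −93 kJ

Bonds broken (reactants):
  Br-Br: 1 × 196 = 196
  C-C: 1 × 353 = 353
  C-H: 6 × 405 = 2430
  C=C: 1 × 634 = 634
  Σ(broken) = 3613 kJ
Bonds formed (products):
  C-Br: 2 × 285 = 570
  C-C: 2 × 353 = 706
  C-H: 6 × 405 = 2430
  Σ(formed) = 3706 kJ
ΔH = Σ(broken) − Σ(formed) = 3613 − 3706 = −93 kJ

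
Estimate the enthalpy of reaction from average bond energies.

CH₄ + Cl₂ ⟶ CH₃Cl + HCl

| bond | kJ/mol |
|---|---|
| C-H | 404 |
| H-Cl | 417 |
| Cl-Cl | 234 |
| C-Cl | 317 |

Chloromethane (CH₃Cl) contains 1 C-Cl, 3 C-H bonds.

Bonds broken (reactants):
  C-H: 4 × 404 = 1616
  Cl-Cl: 1 × 234 = 234
  Σ(broken) = 1850 kJ
Bonds formed (products):
  C-Cl: 1 × 317 = 317
  C-H: 3 × 404 = 1212
  H-Cl: 1 × 417 = 417
  Σ(formed) = 1946 kJ
ΔH = Σ(broken) − Σ(formed) = 1850 − 1946 = −96 kJ

ΔH ≈ −96 kJ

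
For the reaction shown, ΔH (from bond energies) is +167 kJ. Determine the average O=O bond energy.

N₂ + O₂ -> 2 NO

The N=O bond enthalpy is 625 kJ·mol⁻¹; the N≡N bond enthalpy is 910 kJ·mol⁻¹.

Let D be the O=O bond energy.
Σ(broken) = 1×910 + 1×D = 910 + D
Σ(formed) = 2×625 = 1250
ΔH = Σ(broken) − Σ(formed) = (910 + D) − (1250) = −340 + D
Setting this equal to +167 kJ gives D = 507 kJ/mol.

D(O=O) ≈ 507 kJ/mol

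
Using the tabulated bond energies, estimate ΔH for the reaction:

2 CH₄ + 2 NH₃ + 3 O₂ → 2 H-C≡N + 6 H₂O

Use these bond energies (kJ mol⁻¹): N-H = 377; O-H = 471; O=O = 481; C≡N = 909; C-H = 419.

Bonds broken (reactants):
  C-H: 8 × 419 = 3352
  N-H: 6 × 377 = 2262
  O=O: 3 × 481 = 1443
  Σ(broken) = 7057 kJ
Bonds formed (products):
  C≡N: 2 × 909 = 1818
  C-H: 2 × 419 = 838
  O-H: 12 × 471 = 5652
  Σ(formed) = 8308 kJ
ΔH = Σ(broken) − Σ(formed) = 7057 − 8308 = −1251 kJ

ΔH ≈ −1251 kJ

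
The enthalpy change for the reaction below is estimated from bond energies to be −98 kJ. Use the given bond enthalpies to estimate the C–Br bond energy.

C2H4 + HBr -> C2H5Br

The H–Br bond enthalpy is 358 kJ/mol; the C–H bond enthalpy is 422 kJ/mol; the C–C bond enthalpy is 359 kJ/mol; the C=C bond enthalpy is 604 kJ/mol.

Let D be the C–Br bond energy.
Σ(broken) = 4×422 + 1×604 + 1×358 = 2650
Σ(formed) = 1×D + 1×359 + 5×422 = 2469 + D
ΔH = Σ(broken) − Σ(formed) = (2650) − (2469 + D) = +181 − D
Setting this equal to −98 kJ gives D = 279 kJ/mol.

D(C–Br) ≈ 279 kJ/mol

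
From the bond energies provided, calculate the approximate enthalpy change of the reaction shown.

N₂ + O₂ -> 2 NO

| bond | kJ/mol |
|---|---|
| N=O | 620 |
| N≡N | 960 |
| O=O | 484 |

ΔH ≈ +204 kJ

Bonds broken (reactants):
  N≡N: 1 × 960 = 960
  O=O: 1 × 484 = 484
  Σ(broken) = 1444 kJ
Bonds formed (products):
  N=O: 2 × 620 = 1240
  Σ(formed) = 1240 kJ
ΔH = Σ(broken) − Σ(formed) = 1444 − 1240 = +204 kJ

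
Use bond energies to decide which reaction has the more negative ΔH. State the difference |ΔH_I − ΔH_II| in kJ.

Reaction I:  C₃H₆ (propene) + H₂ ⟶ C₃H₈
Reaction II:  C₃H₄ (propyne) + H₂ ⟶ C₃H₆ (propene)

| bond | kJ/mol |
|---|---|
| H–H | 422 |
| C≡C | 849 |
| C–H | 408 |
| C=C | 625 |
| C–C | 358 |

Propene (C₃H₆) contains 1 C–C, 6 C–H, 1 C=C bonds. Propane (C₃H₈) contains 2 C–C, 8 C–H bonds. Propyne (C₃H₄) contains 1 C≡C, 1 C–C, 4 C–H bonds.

Reaction I:
  Bonds broken (reactants):
    C–C: 1 × 358 = 358
    C–H: 6 × 408 = 2448
    C=C: 1 × 625 = 625
    H–H: 1 × 422 = 422
    Σ(broken) = 3853 kJ
  Bonds formed (products):
    C–C: 2 × 358 = 716
    C–H: 8 × 408 = 3264
    Σ(formed) = 3980 kJ
  ΔH_I = 3853 − 3980 = −127 kJ
Reaction II:
  Bonds broken (reactants):
    C≡C: 1 × 849 = 849
    C–C: 1 × 358 = 358
    C–H: 4 × 408 = 1632
    H–H: 1 × 422 = 422
    Σ(broken) = 3261 kJ
  Bonds formed (products):
    C–C: 1 × 358 = 358
    C–H: 6 × 408 = 2448
    C=C: 1 × 625 = 625
    Σ(formed) = 3431 kJ
  ΔH_II = 3261 − 3431 = −170 kJ
ΔH_I − ΔH_II = +43 kJ, so reaction II has the more negative ΔH; |ΔH_I − ΔH_II| = 43 kJ.

Reaction II, by 43 kJ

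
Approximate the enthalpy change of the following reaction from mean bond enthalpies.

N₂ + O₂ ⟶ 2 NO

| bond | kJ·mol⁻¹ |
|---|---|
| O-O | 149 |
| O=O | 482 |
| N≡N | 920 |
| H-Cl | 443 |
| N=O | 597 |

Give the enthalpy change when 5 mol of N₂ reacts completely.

ΔH = +1040 kJ

Bonds broken (reactants):
  N≡N: 1 × 920 = 920
  O=O: 1 × 482 = 482
  Σ(broken) = 1402 kJ
Bonds formed (products):
  N=O: 2 × 597 = 1194
  Σ(formed) = 1194 kJ
ΔH = Σ(broken) − Σ(formed) = 1402 − 1194 = +208 kJ
For 5× the reaction as written: 5 × (+208) = +1040 kJ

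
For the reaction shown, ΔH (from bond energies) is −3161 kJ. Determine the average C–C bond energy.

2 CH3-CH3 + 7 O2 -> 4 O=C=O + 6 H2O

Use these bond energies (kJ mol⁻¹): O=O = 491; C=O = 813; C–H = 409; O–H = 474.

Let D be the C–C bond energy.
Σ(broken) = 2×D + 12×409 + 7×491 = 8345 + 2D
Σ(formed) = 8×813 + 12×474 = 12192
ΔH = Σ(broken) − Σ(formed) = (8345 + 2D) − (12192) = −3847 + 2D
Setting this equal to −3161 kJ gives 2D = 686, so D = 343 kJ/mol.

D(C–C) ≈ 343 kJ/mol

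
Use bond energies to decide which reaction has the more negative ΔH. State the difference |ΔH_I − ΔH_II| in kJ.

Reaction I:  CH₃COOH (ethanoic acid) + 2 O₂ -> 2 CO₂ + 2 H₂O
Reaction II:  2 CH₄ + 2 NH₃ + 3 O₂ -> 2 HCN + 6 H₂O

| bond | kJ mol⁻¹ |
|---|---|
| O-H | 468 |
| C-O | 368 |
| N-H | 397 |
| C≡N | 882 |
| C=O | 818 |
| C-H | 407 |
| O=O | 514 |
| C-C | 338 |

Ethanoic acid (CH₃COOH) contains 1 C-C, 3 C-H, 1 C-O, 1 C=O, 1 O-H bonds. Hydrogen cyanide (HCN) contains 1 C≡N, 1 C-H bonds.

Reaction I:
  Bonds broken (reactants):
    C-C: 1 × 338 = 338
    C-H: 3 × 407 = 1221
    C-O: 1 × 368 = 368
    C=O: 1 × 818 = 818
    O-H: 1 × 468 = 468
    O=O: 2 × 514 = 1028
    Σ(broken) = 4241 kJ
  Bonds formed (products):
    C=O: 4 × 818 = 3272
    O-H: 4 × 468 = 1872
    Σ(formed) = 5144 kJ
  ΔH_I = 4241 − 5144 = −903 kJ
Reaction II:
  Bonds broken (reactants):
    C-H: 8 × 407 = 3256
    N-H: 6 × 397 = 2382
    O=O: 3 × 514 = 1542
    Σ(broken) = 7180 kJ
  Bonds formed (products):
    C≡N: 2 × 882 = 1764
    C-H: 2 × 407 = 814
    O-H: 12 × 468 = 5616
    Σ(formed) = 8194 kJ
  ΔH_II = 7180 − 8194 = −1014 kJ
ΔH_I − ΔH_II = +111 kJ, so reaction II has the more negative ΔH; |ΔH_I − ΔH_II| = 111 kJ.

Reaction II, by 111 kJ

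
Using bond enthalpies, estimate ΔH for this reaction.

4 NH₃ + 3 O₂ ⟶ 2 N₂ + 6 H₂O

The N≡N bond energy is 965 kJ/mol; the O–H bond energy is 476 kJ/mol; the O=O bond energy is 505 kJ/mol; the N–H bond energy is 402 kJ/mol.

ΔH ≈ −1303 kJ

Bonds broken (reactants):
  N–H: 12 × 402 = 4824
  O=O: 3 × 505 = 1515
  Σ(broken) = 6339 kJ
Bonds formed (products):
  N≡N: 2 × 965 = 1930
  O–H: 12 × 476 = 5712
  Σ(formed) = 7642 kJ
ΔH = Σ(broken) − Σ(formed) = 6339 − 7642 = −1303 kJ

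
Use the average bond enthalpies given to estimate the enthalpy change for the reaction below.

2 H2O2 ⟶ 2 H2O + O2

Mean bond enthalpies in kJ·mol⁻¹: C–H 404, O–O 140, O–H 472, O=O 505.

ΔH ≈ −225 kJ

Bonds broken (reactants):
  O–H: 4 × 472 = 1888
  O–O: 2 × 140 = 280
  Σ(broken) = 2168 kJ
Bonds formed (products):
  O–H: 4 × 472 = 1888
  O=O: 1 × 505 = 505
  Σ(formed) = 2393 kJ
ΔH = Σ(broken) − Σ(formed) = 2168 − 2393 = −225 kJ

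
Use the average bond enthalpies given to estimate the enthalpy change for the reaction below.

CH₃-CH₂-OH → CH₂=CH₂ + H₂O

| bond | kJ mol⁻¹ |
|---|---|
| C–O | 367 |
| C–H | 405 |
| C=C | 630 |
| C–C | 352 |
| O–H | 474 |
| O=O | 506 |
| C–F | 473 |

ΔH ≈ +20 kJ

Bonds broken (reactants):
  C–C: 1 × 352 = 352
  C–H: 5 × 405 = 2025
  C–O: 1 × 367 = 367
  O–H: 1 × 474 = 474
  Σ(broken) = 3218 kJ
Bonds formed (products):
  C–H: 4 × 405 = 1620
  C=C: 1 × 630 = 630
  O–H: 2 × 474 = 948
  Σ(formed) = 3198 kJ
ΔH = Σ(broken) − Σ(formed) = 3218 − 3198 = +20 kJ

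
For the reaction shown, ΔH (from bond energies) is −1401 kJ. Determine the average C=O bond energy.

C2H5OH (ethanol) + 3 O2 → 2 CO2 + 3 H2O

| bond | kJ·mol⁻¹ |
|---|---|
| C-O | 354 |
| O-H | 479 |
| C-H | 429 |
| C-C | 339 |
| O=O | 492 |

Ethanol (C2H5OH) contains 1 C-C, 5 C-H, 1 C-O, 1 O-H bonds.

D(C=O) ≈ 830 kJ/mol

Let D be the C=O bond energy.
Σ(broken) = 1×339 + 5×429 + 1×354 + 1×479 + 3×492 = 4793
Σ(formed) = 4×D + 6×479 = 2874 + 4D
ΔH = Σ(broken) − Σ(formed) = (4793) − (2874 + 4D) = +1919 − 4D
Setting this equal to −1401 kJ gives 4D = 3320, so D = 830 kJ/mol.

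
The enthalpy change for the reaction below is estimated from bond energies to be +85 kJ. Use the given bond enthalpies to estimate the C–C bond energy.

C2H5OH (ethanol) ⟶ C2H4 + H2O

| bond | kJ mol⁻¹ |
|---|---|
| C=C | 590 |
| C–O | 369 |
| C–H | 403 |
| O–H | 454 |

D(C–C) ≈ 357 kJ/mol

Let D be the C–C bond energy.
Σ(broken) = 1×D + 5×403 + 1×369 + 1×454 = 2838 + D
Σ(formed) = 4×403 + 1×590 + 2×454 = 3110
ΔH = Σ(broken) − Σ(formed) = (2838 + D) − (3110) = −272 + D
Setting this equal to +85 kJ gives D = 357 kJ/mol.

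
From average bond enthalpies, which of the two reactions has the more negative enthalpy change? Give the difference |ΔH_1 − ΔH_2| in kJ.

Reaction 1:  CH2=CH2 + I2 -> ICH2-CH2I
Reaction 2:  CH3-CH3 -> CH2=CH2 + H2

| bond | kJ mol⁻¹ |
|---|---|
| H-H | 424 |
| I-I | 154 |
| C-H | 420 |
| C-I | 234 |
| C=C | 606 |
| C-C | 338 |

Reaction 1, by 194 kJ

Reaction 1:
  Bonds broken (reactants):
    C-H: 4 × 420 = 1680
    C=C: 1 × 606 = 606
    I-I: 1 × 154 = 154
    Σ(broken) = 2440 kJ
  Bonds formed (products):
    C-C: 1 × 338 = 338
    C-H: 4 × 420 = 1680
    C-I: 2 × 234 = 468
    Σ(formed) = 2486 kJ
  ΔH_1 = 2440 − 2486 = −46 kJ
Reaction 2:
  Bonds broken (reactants):
    C-C: 1 × 338 = 338
    C-H: 6 × 420 = 2520
    Σ(broken) = 2858 kJ
  Bonds formed (products):
    C-H: 4 × 420 = 1680
    C=C: 1 × 606 = 606
    H-H: 1 × 424 = 424
    Σ(formed) = 2710 kJ
  ΔH_2 = 2858 − 2710 = +148 kJ
ΔH_1 − ΔH_2 = −194 kJ, so reaction 1 has the more negative ΔH; |ΔH_1 − ΔH_2| = 194 kJ.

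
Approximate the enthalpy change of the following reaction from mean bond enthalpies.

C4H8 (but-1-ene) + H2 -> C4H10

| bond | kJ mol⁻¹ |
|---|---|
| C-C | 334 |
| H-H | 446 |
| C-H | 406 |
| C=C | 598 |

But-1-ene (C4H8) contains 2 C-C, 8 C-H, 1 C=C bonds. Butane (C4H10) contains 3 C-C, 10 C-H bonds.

ΔH ≈ −102 kJ

Bonds broken (reactants):
  C-C: 2 × 334 = 668
  C-H: 8 × 406 = 3248
  C=C: 1 × 598 = 598
  H-H: 1 × 446 = 446
  Σ(broken) = 4960 kJ
Bonds formed (products):
  C-C: 3 × 334 = 1002
  C-H: 10 × 406 = 4060
  Σ(formed) = 5062 kJ
ΔH = Σ(broken) − Σ(formed) = 4960 − 5062 = −102 kJ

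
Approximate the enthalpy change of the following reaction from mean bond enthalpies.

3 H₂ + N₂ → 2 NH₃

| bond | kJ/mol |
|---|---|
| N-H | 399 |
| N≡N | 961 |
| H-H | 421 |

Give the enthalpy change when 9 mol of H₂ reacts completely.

ΔH = −510 kJ

Bonds broken (reactants):
  H-H: 3 × 421 = 1263
  N≡N: 1 × 961 = 961
  Σ(broken) = 2224 kJ
Bonds formed (products):
  N-H: 6 × 399 = 2394
  Σ(formed) = 2394 kJ
ΔH = Σ(broken) − Σ(formed) = 2224 − 2394 = −170 kJ
For 3× the reaction as written: 3 × (−170) = −510 kJ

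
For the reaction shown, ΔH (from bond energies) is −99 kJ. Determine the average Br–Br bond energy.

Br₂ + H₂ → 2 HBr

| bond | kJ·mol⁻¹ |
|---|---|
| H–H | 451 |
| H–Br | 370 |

Let D be the Br–Br bond energy.
Σ(broken) = 1×D + 1×451 = 451 + D
Σ(formed) = 2×370 = 740
ΔH = Σ(broken) − Σ(formed) = (451 + D) − (740) = −289 + D
Setting this equal to −99 kJ gives D = 190 kJ/mol.

D(Br–Br) ≈ 190 kJ/mol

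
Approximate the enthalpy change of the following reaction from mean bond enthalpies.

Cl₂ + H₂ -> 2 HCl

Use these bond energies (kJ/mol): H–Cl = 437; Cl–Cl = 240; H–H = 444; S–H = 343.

Bonds broken (reactants):
  Cl–Cl: 1 × 240 = 240
  H–H: 1 × 444 = 444
  Σ(broken) = 684 kJ
Bonds formed (products):
  H–Cl: 2 × 437 = 874
  Σ(formed) = 874 kJ
ΔH = Σ(broken) − Σ(formed) = 684 − 874 = −190 kJ

ΔH ≈ −190 kJ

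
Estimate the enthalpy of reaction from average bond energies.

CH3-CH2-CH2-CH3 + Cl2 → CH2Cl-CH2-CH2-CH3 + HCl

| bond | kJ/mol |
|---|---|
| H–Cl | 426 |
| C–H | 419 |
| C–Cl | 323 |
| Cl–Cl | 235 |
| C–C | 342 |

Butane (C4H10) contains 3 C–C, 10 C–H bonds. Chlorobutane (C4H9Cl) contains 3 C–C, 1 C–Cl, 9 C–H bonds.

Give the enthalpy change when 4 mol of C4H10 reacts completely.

ΔH = −380 kJ

Bonds broken (reactants):
  C–C: 3 × 342 = 1026
  C–H: 10 × 419 = 4190
  Cl–Cl: 1 × 235 = 235
  Σ(broken) = 5451 kJ
Bonds formed (products):
  C–C: 3 × 342 = 1026
  C–Cl: 1 × 323 = 323
  C–H: 9 × 419 = 3771
  H–Cl: 1 × 426 = 426
  Σ(formed) = 5546 kJ
ΔH = Σ(broken) − Σ(formed) = 5451 − 5546 = −95 kJ
For 4× the reaction as written: 4 × (−95) = −380 kJ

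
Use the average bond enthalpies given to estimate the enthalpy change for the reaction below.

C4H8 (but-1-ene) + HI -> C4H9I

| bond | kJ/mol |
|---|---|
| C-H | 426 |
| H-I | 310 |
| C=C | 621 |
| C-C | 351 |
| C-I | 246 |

Bonds broken (reactants):
  C-C: 2 × 351 = 702
  C-H: 8 × 426 = 3408
  C=C: 1 × 621 = 621
  H-I: 1 × 310 = 310
  Σ(broken) = 5041 kJ
Bonds formed (products):
  C-C: 3 × 351 = 1053
  C-H: 9 × 426 = 3834
  C-I: 1 × 246 = 246
  Σ(formed) = 5133 kJ
ΔH = Σ(broken) − Σ(formed) = 5041 − 5133 = −92 kJ

ΔH ≈ −92 kJ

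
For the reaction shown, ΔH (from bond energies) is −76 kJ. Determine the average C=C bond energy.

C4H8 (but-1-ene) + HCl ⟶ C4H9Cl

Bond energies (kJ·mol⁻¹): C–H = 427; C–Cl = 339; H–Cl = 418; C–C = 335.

Let D be the C=C bond energy.
Σ(broken) = 2×335 + 8×427 + 1×D + 1×418 = 4504 + D
Σ(formed) = 3×335 + 1×339 + 9×427 = 5187
ΔH = Σ(broken) − Σ(formed) = (4504 + D) − (5187) = −683 + D
Setting this equal to −76 kJ gives D = 607 kJ/mol.

D(C=C) ≈ 607 kJ/mol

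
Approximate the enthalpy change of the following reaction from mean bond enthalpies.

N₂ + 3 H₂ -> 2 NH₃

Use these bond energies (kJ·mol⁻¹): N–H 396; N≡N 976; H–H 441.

ΔH ≈ −77 kJ

Bonds broken (reactants):
  H–H: 3 × 441 = 1323
  N≡N: 1 × 976 = 976
  Σ(broken) = 2299 kJ
Bonds formed (products):
  N–H: 6 × 396 = 2376
  Σ(formed) = 2376 kJ
ΔH = Σ(broken) − Σ(formed) = 2299 − 2376 = −77 kJ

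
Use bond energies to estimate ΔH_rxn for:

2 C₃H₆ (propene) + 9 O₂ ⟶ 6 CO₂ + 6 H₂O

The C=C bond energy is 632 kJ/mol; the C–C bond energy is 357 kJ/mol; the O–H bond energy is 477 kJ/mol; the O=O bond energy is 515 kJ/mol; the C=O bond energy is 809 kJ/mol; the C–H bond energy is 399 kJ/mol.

Bonds broken (reactants):
  C–C: 2 × 357 = 714
  C–H: 12 × 399 = 4788
  C=C: 2 × 632 = 1264
  O=O: 9 × 515 = 4635
  Σ(broken) = 11401 kJ
Bonds formed (products):
  C=O: 12 × 809 = 9708
  O–H: 12 × 477 = 5724
  Σ(formed) = 15432 kJ
ΔH = Σ(broken) − Σ(formed) = 11401 − 15432 = −4031 kJ

ΔH ≈ −4031 kJ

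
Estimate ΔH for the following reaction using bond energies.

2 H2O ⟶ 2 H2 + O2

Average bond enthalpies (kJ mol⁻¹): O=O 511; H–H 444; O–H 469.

Bonds broken (reactants):
  O–H: 4 × 469 = 1876
  Σ(broken) = 1876 kJ
Bonds formed (products):
  H–H: 2 × 444 = 888
  O=O: 1 × 511 = 511
  Σ(formed) = 1399 kJ
ΔH = Σ(broken) − Σ(formed) = 1876 − 1399 = +477 kJ

ΔH ≈ +477 kJ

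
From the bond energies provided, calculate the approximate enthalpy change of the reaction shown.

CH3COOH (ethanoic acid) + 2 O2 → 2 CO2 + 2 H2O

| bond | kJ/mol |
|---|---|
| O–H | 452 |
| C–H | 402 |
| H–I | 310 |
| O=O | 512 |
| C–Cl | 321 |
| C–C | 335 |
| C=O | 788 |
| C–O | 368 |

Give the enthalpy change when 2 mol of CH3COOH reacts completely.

Bonds broken (reactants):
  C–C: 1 × 335 = 335
  C–H: 3 × 402 = 1206
  C–O: 1 × 368 = 368
  C=O: 1 × 788 = 788
  O–H: 1 × 452 = 452
  O=O: 2 × 512 = 1024
  Σ(broken) = 4173 kJ
Bonds formed (products):
  C=O: 4 × 788 = 3152
  O–H: 4 × 452 = 1808
  Σ(formed) = 4960 kJ
ΔH = Σ(broken) − Σ(formed) = 4173 − 4960 = −787 kJ
For 2× the reaction as written: 2 × (−787) = −1574 kJ

ΔH = −1574 kJ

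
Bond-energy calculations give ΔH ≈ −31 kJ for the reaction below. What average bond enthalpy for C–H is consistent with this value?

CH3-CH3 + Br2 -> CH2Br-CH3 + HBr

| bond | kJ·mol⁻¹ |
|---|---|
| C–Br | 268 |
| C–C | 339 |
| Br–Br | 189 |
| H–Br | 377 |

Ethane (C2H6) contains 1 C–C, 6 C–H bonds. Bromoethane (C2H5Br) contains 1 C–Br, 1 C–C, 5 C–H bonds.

Let D be the C–H bond energy.
Σ(broken) = 1×189 + 1×339 + 6×D = 528 + 6D
Σ(formed) = 1×268 + 1×339 + 5×D + 1×377 = 984 + 5D
ΔH = Σ(broken) − Σ(formed) = (528 + 6D) − (984 + 5D) = −456 + D
Setting this equal to −31 kJ gives D = 425 kJ/mol.

D(C–H) ≈ 425 kJ/mol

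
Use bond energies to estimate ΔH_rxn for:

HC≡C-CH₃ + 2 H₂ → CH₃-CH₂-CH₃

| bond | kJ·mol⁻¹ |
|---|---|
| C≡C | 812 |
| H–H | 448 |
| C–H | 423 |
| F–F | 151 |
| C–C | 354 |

Bonds broken (reactants):
  C≡C: 1 × 812 = 812
  C–C: 1 × 354 = 354
  C–H: 4 × 423 = 1692
  H–H: 2 × 448 = 896
  Σ(broken) = 3754 kJ
Bonds formed (products):
  C–C: 2 × 354 = 708
  C–H: 8 × 423 = 3384
  Σ(formed) = 4092 kJ
ΔH = Σ(broken) − Σ(formed) = 3754 − 4092 = −338 kJ

ΔH ≈ −338 kJ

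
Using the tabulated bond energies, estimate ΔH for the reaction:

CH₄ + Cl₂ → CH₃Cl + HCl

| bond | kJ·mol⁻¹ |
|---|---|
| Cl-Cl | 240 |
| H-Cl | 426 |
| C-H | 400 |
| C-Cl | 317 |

Bonds broken (reactants):
  C-H: 4 × 400 = 1600
  Cl-Cl: 1 × 240 = 240
  Σ(broken) = 1840 kJ
Bonds formed (products):
  C-Cl: 1 × 317 = 317
  C-H: 3 × 400 = 1200
  H-Cl: 1 × 426 = 426
  Σ(formed) = 1943 kJ
ΔH = Σ(broken) − Σ(formed) = 1840 − 1943 = −103 kJ

ΔH ≈ −103 kJ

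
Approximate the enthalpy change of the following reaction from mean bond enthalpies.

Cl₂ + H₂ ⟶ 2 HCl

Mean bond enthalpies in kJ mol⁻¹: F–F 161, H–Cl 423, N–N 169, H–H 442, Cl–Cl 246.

Bonds broken (reactants):
  Cl–Cl: 1 × 246 = 246
  H–H: 1 × 442 = 442
  Σ(broken) = 688 kJ
Bonds formed (products):
  H–Cl: 2 × 423 = 846
  Σ(formed) = 846 kJ
ΔH = Σ(broken) − Σ(formed) = 688 − 846 = −158 kJ

ΔH ≈ −158 kJ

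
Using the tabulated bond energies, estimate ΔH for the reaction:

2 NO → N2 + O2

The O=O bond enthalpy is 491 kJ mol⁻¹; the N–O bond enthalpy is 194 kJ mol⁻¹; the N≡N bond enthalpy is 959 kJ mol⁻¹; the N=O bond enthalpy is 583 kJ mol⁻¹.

ΔH ≈ −284 kJ

Bonds broken (reactants):
  N=O: 2 × 583 = 1166
  Σ(broken) = 1166 kJ
Bonds formed (products):
  N≡N: 1 × 959 = 959
  O=O: 1 × 491 = 491
  Σ(formed) = 1450 kJ
ΔH = Σ(broken) − Σ(formed) = 1166 − 1450 = −284 kJ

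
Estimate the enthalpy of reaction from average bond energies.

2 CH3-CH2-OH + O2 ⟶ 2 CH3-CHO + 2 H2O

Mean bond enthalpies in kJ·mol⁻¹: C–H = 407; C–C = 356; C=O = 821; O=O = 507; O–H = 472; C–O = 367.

Bonds broken (reactants):
  C–C: 2 × 356 = 712
  C–H: 10 × 407 = 4070
  C–O: 2 × 367 = 734
  O–H: 2 × 472 = 944
  O=O: 1 × 507 = 507
  Σ(broken) = 6967 kJ
Bonds formed (products):
  C–C: 2 × 356 = 712
  C–H: 8 × 407 = 3256
  C=O: 2 × 821 = 1642
  O–H: 4 × 472 = 1888
  Σ(formed) = 7498 kJ
ΔH = Σ(broken) − Σ(formed) = 6967 − 7498 = −531 kJ

ΔH ≈ −531 kJ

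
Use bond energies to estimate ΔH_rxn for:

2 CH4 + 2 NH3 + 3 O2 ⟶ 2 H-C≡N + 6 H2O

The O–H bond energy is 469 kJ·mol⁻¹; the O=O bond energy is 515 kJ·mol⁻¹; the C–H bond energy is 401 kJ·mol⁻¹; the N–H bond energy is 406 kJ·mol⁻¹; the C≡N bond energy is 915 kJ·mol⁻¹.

ΔH ≈ −1071 kJ

Bonds broken (reactants):
  C–H: 8 × 401 = 3208
  N–H: 6 × 406 = 2436
  O=O: 3 × 515 = 1545
  Σ(broken) = 7189 kJ
Bonds formed (products):
  C≡N: 2 × 915 = 1830
  C–H: 2 × 401 = 802
  O–H: 12 × 469 = 5628
  Σ(formed) = 8260 kJ
ΔH = Σ(broken) − Σ(formed) = 7189 − 8260 = −1071 kJ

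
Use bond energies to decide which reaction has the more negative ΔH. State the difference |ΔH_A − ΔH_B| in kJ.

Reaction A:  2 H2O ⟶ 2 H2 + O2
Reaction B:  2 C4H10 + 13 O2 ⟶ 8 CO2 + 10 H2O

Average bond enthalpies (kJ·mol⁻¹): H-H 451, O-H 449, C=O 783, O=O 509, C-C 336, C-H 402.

Reaction A:
  Bonds broken (reactants):
    O-H: 4 × 449 = 1796
    Σ(broken) = 1796 kJ
  Bonds formed (products):
    H-H: 2 × 451 = 902
    O=O: 1 × 509 = 509
    Σ(formed) = 1411 kJ
  ΔH_A = 1796 − 1411 = +385 kJ
Reaction B:
  Bonds broken (reactants):
    C-C: 6 × 336 = 2016
    C-H: 20 × 402 = 8040
    O=O: 13 × 509 = 6617
    Σ(broken) = 16673 kJ
  Bonds formed (products):
    C=O: 16 × 783 = 12528
    O-H: 20 × 449 = 8980
    Σ(formed) = 21508 kJ
  ΔH_B = 16673 − 21508 = −4835 kJ
ΔH_A − ΔH_B = +5220 kJ, so reaction B has the more negative ΔH; |ΔH_A − ΔH_B| = 5220 kJ.

Reaction B, by 5220 kJ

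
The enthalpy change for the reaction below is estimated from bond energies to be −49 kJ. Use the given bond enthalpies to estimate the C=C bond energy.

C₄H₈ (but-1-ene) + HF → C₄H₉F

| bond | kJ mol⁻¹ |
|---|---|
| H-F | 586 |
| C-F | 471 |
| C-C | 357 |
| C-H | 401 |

Let D be the C=C bond energy.
Σ(broken) = 2×357 + 8×401 + 1×D + 1×586 = 4508 + D
Σ(formed) = 3×357 + 1×471 + 9×401 = 5151
ΔH = Σ(broken) − Σ(formed) = (4508 + D) − (5151) = −643 + D
Setting this equal to −49 kJ gives D = 594 kJ/mol.

D(C=C) ≈ 594 kJ/mol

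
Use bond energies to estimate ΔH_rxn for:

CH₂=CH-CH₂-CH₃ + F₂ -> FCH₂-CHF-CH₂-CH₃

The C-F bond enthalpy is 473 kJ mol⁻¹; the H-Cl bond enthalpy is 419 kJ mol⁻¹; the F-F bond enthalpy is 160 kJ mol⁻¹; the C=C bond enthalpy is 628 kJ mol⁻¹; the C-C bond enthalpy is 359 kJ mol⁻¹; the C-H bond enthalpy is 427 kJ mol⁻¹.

Bonds broken (reactants):
  C-C: 2 × 359 = 718
  C-H: 8 × 427 = 3416
  C=C: 1 × 628 = 628
  F-F: 1 × 160 = 160
  Σ(broken) = 4922 kJ
Bonds formed (products):
  C-C: 3 × 359 = 1077
  C-F: 2 × 473 = 946
  C-H: 8 × 427 = 3416
  Σ(formed) = 5439 kJ
ΔH = Σ(broken) − Σ(formed) = 4922 − 5439 = −517 kJ

ΔH ≈ −517 kJ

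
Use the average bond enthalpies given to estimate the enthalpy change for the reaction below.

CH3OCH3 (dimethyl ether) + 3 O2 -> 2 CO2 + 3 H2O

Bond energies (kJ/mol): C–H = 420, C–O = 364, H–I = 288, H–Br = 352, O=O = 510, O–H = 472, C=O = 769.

ΔH ≈ −1130 kJ

Bonds broken (reactants):
  C–H: 6 × 420 = 2520
  C–O: 2 × 364 = 728
  O=O: 3 × 510 = 1530
  Σ(broken) = 4778 kJ
Bonds formed (products):
  C=O: 4 × 769 = 3076
  O–H: 6 × 472 = 2832
  Σ(formed) = 5908 kJ
ΔH = Σ(broken) − Σ(formed) = 4778 − 5908 = −1130 kJ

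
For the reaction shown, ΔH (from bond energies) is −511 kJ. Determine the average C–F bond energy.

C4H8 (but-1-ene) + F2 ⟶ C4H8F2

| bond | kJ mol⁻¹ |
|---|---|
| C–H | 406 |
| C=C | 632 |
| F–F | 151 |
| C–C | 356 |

Let D be the C–F bond energy.
Σ(broken) = 2×356 + 8×406 + 1×632 + 1×151 = 4743
Σ(formed) = 3×356 + 2×D + 8×406 = 4316 + 2D
ΔH = Σ(broken) − Σ(formed) = (4743) − (4316 + 2D) = +427 − 2D
Setting this equal to −511 kJ gives 2D = 938, so D = 469 kJ/mol.

D(C–F) ≈ 469 kJ/mol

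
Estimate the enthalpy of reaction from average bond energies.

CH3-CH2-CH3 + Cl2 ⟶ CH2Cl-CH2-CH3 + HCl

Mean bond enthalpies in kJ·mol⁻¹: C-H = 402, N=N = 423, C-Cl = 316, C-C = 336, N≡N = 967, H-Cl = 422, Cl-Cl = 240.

ΔH ≈ −96 kJ

Bonds broken (reactants):
  C-C: 2 × 336 = 672
  C-H: 8 × 402 = 3216
  Cl-Cl: 1 × 240 = 240
  Σ(broken) = 4128 kJ
Bonds formed (products):
  C-C: 2 × 336 = 672
  C-Cl: 1 × 316 = 316
  C-H: 7 × 402 = 2814
  H-Cl: 1 × 422 = 422
  Σ(formed) = 4224 kJ
ΔH = Σ(broken) − Σ(formed) = 4128 − 4224 = −96 kJ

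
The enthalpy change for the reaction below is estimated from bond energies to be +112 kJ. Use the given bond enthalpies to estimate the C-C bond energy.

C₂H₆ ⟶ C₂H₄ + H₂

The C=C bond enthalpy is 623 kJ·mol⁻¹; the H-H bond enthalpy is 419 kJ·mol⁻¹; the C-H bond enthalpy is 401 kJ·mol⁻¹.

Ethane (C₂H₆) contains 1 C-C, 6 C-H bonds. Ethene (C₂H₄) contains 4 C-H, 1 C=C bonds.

D(C-C) ≈ 352 kJ/mol

Let D be the C-C bond energy.
Σ(broken) = 1×D + 6×401 = 2406 + D
Σ(formed) = 4×401 + 1×623 + 1×419 = 2646
ΔH = Σ(broken) − Σ(formed) = (2406 + D) − (2646) = −240 + D
Setting this equal to +112 kJ gives D = 352 kJ/mol.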